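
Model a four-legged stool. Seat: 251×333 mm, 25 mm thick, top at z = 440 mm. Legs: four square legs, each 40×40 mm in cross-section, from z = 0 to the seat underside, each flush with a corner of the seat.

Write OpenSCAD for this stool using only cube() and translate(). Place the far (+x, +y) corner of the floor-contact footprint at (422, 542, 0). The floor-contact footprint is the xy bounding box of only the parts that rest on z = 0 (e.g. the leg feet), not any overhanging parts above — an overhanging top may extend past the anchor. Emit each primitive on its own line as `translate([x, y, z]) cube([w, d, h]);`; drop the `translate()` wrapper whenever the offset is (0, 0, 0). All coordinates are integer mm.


translate([171, 209, 415]) cube([251, 333, 25]);
translate([171, 209, 0]) cube([40, 40, 415]);
translate([382, 209, 0]) cube([40, 40, 415]);
translate([171, 502, 0]) cube([40, 40, 415]);
translate([382, 502, 0]) cube([40, 40, 415]);


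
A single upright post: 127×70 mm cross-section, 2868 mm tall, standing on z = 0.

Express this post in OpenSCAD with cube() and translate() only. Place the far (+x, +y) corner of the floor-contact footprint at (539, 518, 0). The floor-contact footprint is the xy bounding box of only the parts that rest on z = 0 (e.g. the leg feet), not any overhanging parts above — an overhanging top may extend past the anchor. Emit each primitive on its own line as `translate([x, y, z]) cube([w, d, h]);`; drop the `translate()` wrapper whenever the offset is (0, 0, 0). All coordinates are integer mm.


translate([412, 448, 0]) cube([127, 70, 2868]);


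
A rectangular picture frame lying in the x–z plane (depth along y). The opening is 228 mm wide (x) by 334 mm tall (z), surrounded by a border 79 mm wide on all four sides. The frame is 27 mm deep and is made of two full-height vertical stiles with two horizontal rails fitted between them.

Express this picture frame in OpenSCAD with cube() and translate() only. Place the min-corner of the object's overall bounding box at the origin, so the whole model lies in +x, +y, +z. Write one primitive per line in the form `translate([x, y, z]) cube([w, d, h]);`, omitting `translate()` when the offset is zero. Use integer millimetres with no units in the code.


cube([79, 27, 492]);
translate([307, 0, 0]) cube([79, 27, 492]);
translate([79, 0, 0]) cube([228, 27, 79]);
translate([79, 0, 413]) cube([228, 27, 79]);


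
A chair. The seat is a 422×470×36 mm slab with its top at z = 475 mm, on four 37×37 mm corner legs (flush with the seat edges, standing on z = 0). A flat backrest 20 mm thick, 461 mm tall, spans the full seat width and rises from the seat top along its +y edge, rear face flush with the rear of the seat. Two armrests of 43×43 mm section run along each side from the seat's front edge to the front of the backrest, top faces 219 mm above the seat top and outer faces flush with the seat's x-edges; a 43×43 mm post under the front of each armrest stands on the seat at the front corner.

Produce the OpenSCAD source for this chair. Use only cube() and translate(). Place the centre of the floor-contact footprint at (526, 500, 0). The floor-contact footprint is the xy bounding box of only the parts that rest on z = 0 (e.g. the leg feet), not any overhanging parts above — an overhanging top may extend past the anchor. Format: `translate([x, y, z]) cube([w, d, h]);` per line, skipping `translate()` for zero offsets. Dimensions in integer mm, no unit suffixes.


translate([315, 265, 439]) cube([422, 470, 36]);
translate([315, 265, 0]) cube([37, 37, 439]);
translate([700, 265, 0]) cube([37, 37, 439]);
translate([315, 698, 0]) cube([37, 37, 439]);
translate([700, 698, 0]) cube([37, 37, 439]);
translate([315, 715, 475]) cube([422, 20, 461]);
translate([315, 265, 651]) cube([43, 450, 43]);
translate([694, 265, 651]) cube([43, 450, 43]);
translate([315, 265, 475]) cube([43, 43, 176]);
translate([694, 265, 475]) cube([43, 43, 176]);


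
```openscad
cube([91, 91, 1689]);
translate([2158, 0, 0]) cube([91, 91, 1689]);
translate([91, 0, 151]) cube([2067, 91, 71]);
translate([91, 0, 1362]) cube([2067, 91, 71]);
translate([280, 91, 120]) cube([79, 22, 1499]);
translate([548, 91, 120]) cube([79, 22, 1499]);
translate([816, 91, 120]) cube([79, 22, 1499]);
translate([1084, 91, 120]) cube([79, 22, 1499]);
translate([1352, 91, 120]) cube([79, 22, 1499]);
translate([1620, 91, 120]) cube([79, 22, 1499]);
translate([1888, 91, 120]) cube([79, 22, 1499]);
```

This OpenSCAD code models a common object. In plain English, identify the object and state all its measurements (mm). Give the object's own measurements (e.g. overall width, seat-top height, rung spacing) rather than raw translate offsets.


A fence section. Two 91×91 mm posts, 1689 mm tall, stand on the floor with a clear span of 2067 mm between their inner faces. Two horizontal rails of 91×71 mm section span the gap between the posts with their undersides at z = 151 mm and z = 1362 mm, flush with the posts' −y face. 7 pickets, each 79 mm wide, 22 mm thick and 1499 mm tall, are fixed to the +y face of the rails with their bottoms at z = 120 mm, spaced across the span with a 189 mm gap after the −x post and between neighbouring pickets, with 191 mm left before the +x post.


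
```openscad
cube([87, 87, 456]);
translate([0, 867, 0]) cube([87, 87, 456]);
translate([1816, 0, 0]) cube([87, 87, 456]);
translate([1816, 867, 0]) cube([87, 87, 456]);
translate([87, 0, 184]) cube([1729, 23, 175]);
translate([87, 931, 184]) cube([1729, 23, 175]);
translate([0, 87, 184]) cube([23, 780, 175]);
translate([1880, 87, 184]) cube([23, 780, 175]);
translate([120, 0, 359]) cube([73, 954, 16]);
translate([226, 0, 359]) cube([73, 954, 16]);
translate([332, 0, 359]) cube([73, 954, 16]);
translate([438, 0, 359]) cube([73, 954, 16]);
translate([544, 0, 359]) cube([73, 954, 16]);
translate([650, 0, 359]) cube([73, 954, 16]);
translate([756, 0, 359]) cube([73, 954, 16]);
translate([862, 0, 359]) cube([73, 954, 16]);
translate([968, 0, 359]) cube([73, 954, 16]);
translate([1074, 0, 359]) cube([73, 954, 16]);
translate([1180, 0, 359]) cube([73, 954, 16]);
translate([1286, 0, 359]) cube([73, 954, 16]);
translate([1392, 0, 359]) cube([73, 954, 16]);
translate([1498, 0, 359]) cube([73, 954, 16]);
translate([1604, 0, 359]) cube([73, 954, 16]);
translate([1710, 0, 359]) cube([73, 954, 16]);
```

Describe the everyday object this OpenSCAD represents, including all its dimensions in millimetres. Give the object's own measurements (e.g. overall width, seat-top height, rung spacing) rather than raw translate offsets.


A bed frame 1903 mm long (x) by 954 mm wide (y). Four 87×87 mm corner posts, 456 mm tall, at the corners of the footprint. Four rails of 23 mm thickness and 175 mm height run between adjacent posts with their undersides at z = 184 mm, their outer faces flush with the outside of the frame (the two x-running rails run between the posts' inner faces; the two y-running rails run between the posts' inner faces). 16 slats, each 73 mm wide (x) and 16 mm thick, lie across the top of the two x-running rails, running the full 954 mm width of the frame in y; along x they sit between the end posts with a 33 mm gap after the −x posts and between neighbouring slats and before the +x posts.


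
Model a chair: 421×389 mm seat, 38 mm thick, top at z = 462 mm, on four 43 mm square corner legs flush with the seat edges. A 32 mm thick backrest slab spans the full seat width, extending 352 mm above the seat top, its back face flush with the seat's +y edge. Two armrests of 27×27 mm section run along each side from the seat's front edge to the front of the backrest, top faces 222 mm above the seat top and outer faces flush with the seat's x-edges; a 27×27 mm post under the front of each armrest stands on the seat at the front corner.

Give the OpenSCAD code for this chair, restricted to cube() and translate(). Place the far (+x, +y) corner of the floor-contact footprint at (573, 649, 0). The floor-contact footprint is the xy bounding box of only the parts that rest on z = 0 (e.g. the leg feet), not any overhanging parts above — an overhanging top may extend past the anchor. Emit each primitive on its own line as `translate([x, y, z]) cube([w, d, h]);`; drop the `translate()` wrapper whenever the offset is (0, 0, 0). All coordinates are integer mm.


translate([152, 260, 424]) cube([421, 389, 38]);
translate([152, 260, 0]) cube([43, 43, 424]);
translate([530, 260, 0]) cube([43, 43, 424]);
translate([152, 606, 0]) cube([43, 43, 424]);
translate([530, 606, 0]) cube([43, 43, 424]);
translate([152, 617, 462]) cube([421, 32, 352]);
translate([152, 260, 657]) cube([27, 357, 27]);
translate([546, 260, 657]) cube([27, 357, 27]);
translate([152, 260, 462]) cube([27, 27, 195]);
translate([546, 260, 462]) cube([27, 27, 195]);


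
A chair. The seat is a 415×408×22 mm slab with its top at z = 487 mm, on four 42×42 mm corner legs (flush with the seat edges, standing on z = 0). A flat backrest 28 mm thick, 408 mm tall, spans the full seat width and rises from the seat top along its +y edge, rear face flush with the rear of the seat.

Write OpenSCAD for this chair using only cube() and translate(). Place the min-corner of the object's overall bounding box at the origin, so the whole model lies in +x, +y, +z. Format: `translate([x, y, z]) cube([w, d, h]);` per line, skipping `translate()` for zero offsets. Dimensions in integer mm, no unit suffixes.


translate([0, 0, 465]) cube([415, 408, 22]);
cube([42, 42, 465]);
translate([373, 0, 0]) cube([42, 42, 465]);
translate([0, 366, 0]) cube([42, 42, 465]);
translate([373, 366, 0]) cube([42, 42, 465]);
translate([0, 380, 487]) cube([415, 28, 408]);


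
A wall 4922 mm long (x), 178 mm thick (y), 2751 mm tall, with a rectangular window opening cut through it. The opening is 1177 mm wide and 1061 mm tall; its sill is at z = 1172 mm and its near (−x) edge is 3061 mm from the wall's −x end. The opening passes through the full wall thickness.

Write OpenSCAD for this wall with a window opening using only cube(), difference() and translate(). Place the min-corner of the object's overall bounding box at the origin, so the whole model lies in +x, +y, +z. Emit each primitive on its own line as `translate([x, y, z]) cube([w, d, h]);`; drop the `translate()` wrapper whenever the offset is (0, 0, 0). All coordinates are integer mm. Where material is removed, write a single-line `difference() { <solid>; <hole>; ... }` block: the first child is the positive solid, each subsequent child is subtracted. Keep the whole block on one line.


difference() { cube([4922, 178, 2751]); translate([3061, 0, 1172]) cube([1177, 178, 1061]); }


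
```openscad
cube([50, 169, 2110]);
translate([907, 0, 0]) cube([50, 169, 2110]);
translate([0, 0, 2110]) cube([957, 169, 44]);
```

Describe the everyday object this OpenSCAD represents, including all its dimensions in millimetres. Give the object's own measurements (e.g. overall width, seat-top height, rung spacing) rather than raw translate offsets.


A door frame. The clear opening is 857 mm wide and 2110 mm high. Two 50 mm wide jambs, 169 mm deep, stand either side of the opening from the floor to the top of the opening. A 44 mm thick head sits across the top of both jambs, spanning the full outside width of the frame.


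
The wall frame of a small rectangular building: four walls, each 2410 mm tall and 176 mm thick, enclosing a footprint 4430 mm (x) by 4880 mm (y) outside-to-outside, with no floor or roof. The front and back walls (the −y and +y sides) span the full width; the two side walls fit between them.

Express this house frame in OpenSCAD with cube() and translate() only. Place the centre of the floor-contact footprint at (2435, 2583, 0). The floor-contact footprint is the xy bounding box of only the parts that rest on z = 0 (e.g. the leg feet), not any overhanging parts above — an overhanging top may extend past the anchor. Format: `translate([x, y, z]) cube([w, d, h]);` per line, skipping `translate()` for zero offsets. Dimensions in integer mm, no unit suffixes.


translate([220, 143, 0]) cube([4430, 176, 2410]);
translate([220, 4847, 0]) cube([4430, 176, 2410]);
translate([220, 319, 0]) cube([176, 4528, 2410]);
translate([4474, 319, 0]) cube([176, 4528, 2410]);


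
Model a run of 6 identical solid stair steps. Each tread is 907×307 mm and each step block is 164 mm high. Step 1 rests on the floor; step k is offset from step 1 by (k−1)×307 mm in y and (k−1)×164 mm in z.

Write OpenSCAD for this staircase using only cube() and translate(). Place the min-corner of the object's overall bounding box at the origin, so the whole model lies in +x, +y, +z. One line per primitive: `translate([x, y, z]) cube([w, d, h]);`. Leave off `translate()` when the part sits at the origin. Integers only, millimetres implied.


cube([907, 307, 164]);
translate([0, 307, 164]) cube([907, 307, 164]);
translate([0, 614, 328]) cube([907, 307, 164]);
translate([0, 921, 492]) cube([907, 307, 164]);
translate([0, 1228, 656]) cube([907, 307, 164]);
translate([0, 1535, 820]) cube([907, 307, 164]);


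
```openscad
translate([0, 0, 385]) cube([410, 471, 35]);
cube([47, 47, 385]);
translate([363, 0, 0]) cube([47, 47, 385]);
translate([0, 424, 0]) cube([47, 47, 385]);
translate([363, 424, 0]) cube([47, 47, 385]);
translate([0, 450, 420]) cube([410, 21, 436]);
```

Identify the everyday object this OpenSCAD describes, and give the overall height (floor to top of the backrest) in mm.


A chair. The overall height is 856 mm.

A slab on four corner posts with a tall panel at the back — a chair. The seat slab sits at z = 385 with thickness 35, and the 436 mm backrest starts at the seat top, so the overall height is 385 + 35 + 436 = 856 mm.


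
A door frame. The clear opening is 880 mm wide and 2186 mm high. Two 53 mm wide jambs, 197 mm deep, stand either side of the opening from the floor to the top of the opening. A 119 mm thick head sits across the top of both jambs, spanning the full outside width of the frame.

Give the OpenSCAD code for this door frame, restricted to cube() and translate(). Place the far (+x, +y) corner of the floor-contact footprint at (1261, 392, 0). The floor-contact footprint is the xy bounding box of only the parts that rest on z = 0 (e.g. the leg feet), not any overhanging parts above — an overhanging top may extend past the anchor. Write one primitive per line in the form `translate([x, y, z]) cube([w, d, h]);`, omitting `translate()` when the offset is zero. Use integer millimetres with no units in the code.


translate([275, 195, 0]) cube([53, 197, 2186]);
translate([1208, 195, 0]) cube([53, 197, 2186]);
translate([275, 195, 2186]) cube([986, 197, 119]);


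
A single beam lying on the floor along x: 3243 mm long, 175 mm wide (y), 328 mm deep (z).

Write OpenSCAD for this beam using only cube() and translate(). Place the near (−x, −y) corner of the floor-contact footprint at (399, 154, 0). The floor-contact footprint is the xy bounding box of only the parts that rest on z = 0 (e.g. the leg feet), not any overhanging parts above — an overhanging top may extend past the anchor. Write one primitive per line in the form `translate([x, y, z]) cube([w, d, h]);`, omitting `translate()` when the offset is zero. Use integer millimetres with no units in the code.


translate([399, 154, 0]) cube([3243, 175, 328]);


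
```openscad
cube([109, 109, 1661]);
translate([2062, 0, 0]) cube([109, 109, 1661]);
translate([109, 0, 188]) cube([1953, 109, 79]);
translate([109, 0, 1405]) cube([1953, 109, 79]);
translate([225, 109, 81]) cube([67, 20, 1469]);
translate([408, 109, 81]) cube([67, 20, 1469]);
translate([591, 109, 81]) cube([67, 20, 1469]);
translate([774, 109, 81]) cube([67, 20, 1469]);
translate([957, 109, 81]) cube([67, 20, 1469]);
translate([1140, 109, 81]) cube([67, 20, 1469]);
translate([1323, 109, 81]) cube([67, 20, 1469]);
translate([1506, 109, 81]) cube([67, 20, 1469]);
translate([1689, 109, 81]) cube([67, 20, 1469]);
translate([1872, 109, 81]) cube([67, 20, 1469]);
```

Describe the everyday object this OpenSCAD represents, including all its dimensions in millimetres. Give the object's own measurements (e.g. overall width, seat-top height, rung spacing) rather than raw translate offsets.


A fence section. Two 109×109 mm posts, 1661 mm tall, stand on the floor with a clear span of 1953 mm between their inner faces. Two horizontal rails of 109×79 mm section span the gap between the posts with their undersides at z = 188 mm and z = 1405 mm, flush with the posts' −y face. 10 pickets, each 67 mm wide, 20 mm thick and 1469 mm tall, are fixed to the +y face of the rails with their bottoms at z = 81 mm, spaced across the span with a 116 mm gap after the −x post and between neighbouring pickets, with 123 mm left before the +x post.


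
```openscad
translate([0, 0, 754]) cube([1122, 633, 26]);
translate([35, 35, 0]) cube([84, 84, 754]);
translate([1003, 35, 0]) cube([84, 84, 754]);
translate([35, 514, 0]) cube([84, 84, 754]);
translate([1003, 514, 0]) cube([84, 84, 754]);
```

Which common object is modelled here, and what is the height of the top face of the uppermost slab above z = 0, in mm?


A table. The table height is 780 mm.

A 1122×633×26 slab sits at z = 754 on four 84 mm square posts — a table. The top surface is at 754 + 26 = 780 mm.


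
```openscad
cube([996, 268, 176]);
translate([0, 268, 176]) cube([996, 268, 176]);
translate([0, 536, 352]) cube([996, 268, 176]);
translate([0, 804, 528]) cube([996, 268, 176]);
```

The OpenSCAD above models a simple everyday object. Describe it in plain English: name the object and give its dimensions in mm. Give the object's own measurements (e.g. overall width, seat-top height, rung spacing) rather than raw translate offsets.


A straight staircase of 4 solid steps. Each step is 996 mm wide (x), 268 mm deep (y, the going) and 176 mm tall (the rise). The first step rests on the floor; each subsequent step sits one going further in +y and one rise higher in +z, directly behind and above the previous step with no overlap.


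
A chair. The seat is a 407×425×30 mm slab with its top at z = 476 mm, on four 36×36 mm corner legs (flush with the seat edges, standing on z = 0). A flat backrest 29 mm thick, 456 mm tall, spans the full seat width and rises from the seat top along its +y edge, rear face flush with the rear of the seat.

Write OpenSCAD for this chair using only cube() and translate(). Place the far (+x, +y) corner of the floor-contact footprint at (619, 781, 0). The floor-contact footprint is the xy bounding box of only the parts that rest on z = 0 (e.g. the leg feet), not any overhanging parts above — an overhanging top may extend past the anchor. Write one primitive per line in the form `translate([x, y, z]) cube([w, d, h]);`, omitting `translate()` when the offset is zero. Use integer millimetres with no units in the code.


// leg_h = 476 - 30 = 446
translate([212, 356, 446]) cube([407, 425, 30]);
translate([212, 356, 0]) cube([36, 36, 446]);
translate([583, 356, 0]) cube([36, 36, 446]);
translate([212, 745, 0]) cube([36, 36, 446]);
translate([583, 745, 0]) cube([36, 36, 446]);
translate([212, 752, 476]) cube([407, 29, 456]);


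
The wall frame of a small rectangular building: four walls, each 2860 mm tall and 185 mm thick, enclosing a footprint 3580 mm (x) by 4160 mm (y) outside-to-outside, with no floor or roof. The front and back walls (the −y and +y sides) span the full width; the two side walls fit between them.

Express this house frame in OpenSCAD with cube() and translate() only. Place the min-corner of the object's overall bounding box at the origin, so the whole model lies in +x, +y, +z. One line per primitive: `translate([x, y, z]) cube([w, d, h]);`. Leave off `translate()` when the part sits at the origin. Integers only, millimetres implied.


cube([3580, 185, 2860]);
translate([0, 3975, 0]) cube([3580, 185, 2860]);
translate([0, 185, 0]) cube([185, 3790, 2860]);
translate([3395, 185, 0]) cube([185, 3790, 2860]);


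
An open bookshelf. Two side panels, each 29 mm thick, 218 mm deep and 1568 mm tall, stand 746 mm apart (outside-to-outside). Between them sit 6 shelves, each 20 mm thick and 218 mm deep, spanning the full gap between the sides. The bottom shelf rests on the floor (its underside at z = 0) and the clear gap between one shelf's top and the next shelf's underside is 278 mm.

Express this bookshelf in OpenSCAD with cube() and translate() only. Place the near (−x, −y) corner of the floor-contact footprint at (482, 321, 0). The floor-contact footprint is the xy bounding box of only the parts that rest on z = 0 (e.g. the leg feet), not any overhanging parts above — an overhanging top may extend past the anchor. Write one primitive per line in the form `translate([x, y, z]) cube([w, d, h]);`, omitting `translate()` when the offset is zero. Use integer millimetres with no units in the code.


translate([482, 321, 0]) cube([29, 218, 1568]);
translate([1199, 321, 0]) cube([29, 218, 1568]);
translate([511, 321, 0]) cube([688, 218, 20]);
translate([511, 321, 298]) cube([688, 218, 20]);
translate([511, 321, 596]) cube([688, 218, 20]);
translate([511, 321, 894]) cube([688, 218, 20]);
translate([511, 321, 1192]) cube([688, 218, 20]);
translate([511, 321, 1490]) cube([688, 218, 20]);


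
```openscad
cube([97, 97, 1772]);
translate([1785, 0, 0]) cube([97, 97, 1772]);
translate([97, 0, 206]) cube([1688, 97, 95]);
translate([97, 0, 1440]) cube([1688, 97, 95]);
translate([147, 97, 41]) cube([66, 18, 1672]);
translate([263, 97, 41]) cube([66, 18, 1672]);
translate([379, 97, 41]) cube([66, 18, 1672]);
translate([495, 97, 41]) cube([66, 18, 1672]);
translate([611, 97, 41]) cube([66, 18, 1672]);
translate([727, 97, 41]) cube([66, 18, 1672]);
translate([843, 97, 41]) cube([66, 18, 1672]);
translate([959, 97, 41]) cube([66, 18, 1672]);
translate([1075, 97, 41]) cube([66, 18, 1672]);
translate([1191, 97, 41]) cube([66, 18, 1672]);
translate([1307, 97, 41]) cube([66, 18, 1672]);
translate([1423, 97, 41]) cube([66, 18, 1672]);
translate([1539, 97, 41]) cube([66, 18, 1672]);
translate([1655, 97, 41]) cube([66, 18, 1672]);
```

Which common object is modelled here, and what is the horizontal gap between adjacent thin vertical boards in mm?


A fence section. The picket gap is 50 mm.

Two posts, two rails, 14 pickets — a fence section. Span 1688 mm holds 14 pickets of 66 mm with 15 equal gaps: ⌊(1688 − 14·66) / 15⌋ = 50 mm.


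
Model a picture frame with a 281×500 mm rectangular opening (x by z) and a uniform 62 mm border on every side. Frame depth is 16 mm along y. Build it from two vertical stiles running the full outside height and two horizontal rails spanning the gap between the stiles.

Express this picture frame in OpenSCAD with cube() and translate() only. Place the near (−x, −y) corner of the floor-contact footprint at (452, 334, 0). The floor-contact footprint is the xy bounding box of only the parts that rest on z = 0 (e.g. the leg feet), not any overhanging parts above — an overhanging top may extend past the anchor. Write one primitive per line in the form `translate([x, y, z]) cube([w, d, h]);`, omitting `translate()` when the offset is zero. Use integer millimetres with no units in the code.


translate([452, 334, 0]) cube([62, 16, 624]);
translate([795, 334, 0]) cube([62, 16, 624]);
translate([514, 334, 0]) cube([281, 16, 62]);
translate([514, 334, 562]) cube([281, 16, 62]);


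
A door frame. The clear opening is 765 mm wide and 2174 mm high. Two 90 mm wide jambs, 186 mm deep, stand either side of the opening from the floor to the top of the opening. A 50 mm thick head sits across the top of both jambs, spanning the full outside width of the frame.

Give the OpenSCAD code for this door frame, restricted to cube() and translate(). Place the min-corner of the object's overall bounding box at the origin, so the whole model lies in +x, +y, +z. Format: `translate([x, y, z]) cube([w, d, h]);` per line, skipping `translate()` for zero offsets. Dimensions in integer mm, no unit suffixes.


cube([90, 186, 2174]);
translate([855, 0, 0]) cube([90, 186, 2174]);
translate([0, 0, 2174]) cube([945, 186, 50]);


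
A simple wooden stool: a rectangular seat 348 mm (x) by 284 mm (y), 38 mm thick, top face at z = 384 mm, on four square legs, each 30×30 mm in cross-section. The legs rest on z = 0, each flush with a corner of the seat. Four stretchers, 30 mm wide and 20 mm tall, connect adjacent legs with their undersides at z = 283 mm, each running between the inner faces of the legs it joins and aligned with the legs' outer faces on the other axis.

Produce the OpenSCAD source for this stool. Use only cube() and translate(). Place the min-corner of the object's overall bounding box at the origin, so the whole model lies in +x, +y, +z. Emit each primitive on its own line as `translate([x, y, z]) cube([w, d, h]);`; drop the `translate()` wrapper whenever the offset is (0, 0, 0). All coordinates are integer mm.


translate([0, 0, 346]) cube([348, 284, 38]);
cube([30, 30, 346]);
translate([318, 0, 0]) cube([30, 30, 346]);
translate([0, 254, 0]) cube([30, 30, 346]);
translate([318, 254, 0]) cube([30, 30, 346]);
translate([30, 0, 283]) cube([288, 30, 20]);
translate([30, 254, 283]) cube([288, 30, 20]);
translate([0, 30, 283]) cube([30, 224, 20]);
translate([318, 30, 283]) cube([30, 224, 20]);


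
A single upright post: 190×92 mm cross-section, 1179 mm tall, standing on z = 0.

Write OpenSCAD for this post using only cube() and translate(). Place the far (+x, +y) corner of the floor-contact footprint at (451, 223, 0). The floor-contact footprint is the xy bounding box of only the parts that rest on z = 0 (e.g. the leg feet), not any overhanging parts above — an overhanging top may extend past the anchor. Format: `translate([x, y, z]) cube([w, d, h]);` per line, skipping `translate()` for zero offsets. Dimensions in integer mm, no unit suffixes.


translate([261, 131, 0]) cube([190, 92, 1179]);


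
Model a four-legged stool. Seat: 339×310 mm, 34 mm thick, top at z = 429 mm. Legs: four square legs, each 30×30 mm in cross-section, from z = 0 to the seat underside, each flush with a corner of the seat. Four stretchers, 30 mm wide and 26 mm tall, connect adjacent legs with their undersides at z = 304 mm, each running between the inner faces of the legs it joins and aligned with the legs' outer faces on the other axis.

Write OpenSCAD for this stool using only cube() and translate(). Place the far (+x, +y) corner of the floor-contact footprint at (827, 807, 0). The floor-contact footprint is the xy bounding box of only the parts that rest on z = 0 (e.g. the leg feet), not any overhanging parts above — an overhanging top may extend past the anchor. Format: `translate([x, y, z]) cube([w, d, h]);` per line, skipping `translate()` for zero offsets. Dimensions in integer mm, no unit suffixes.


translate([488, 497, 395]) cube([339, 310, 34]);
translate([488, 497, 0]) cube([30, 30, 395]);
translate([797, 497, 0]) cube([30, 30, 395]);
translate([488, 777, 0]) cube([30, 30, 395]);
translate([797, 777, 0]) cube([30, 30, 395]);
translate([518, 497, 304]) cube([279, 30, 26]);
translate([518, 777, 304]) cube([279, 30, 26]);
translate([488, 527, 304]) cube([30, 250, 26]);
translate([797, 527, 304]) cube([30, 250, 26]);


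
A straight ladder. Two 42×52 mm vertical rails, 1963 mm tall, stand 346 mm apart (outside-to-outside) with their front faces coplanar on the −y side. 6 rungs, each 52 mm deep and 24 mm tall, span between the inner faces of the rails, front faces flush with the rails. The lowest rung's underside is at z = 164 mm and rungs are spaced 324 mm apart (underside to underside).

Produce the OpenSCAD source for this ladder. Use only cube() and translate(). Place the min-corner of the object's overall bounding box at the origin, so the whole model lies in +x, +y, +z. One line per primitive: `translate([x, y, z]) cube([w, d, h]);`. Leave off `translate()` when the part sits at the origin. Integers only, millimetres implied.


// rung span = 346 - 2*42 = 262
// rung[k] z = 164 + k*324
cube([42, 52, 1963]);
translate([304, 0, 0]) cube([42, 52, 1963]);
translate([42, 0, 164]) cube([262, 52, 24]);
translate([42, 0, 488]) cube([262, 52, 24]);
translate([42, 0, 812]) cube([262, 52, 24]);
translate([42, 0, 1136]) cube([262, 52, 24]);
translate([42, 0, 1460]) cube([262, 52, 24]);
translate([42, 0, 1784]) cube([262, 52, 24]);


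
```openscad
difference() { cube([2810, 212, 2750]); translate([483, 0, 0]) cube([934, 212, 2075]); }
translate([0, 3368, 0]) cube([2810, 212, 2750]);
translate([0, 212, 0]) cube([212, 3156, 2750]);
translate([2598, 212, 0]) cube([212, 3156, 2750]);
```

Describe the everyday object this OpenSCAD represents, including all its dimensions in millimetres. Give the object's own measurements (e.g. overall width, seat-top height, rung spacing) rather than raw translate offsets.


A single room: four walls, each 2750 mm tall and 212 mm thick, enclosing an outside footprint 2810×3580 mm (x × y), no floor or roof. The front and back walls (−y and +y sides) run the full x-width; the side walls fit between their inner faces. A door opening 934 mm wide and 2075 mm tall is cut through the front wall from the floor up, its −x edge 483 mm from the wall's −x end.


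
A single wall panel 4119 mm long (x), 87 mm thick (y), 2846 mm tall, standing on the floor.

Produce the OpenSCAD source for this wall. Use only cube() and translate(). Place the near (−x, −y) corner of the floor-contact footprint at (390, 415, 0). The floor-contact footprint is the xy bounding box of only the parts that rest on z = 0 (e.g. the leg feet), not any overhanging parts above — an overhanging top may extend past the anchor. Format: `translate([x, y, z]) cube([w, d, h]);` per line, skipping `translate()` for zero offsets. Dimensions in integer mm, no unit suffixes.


translate([390, 415, 0]) cube([4119, 87, 2846]);


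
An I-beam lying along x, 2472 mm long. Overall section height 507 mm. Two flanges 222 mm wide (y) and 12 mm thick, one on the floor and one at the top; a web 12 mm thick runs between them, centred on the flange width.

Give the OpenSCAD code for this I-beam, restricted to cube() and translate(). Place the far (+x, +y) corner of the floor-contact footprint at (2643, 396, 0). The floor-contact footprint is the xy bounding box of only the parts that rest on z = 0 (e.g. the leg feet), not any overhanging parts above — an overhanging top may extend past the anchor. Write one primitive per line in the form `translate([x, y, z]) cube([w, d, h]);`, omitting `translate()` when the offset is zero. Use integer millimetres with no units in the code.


translate([171, 174, 0]) cube([2472, 222, 12]);
translate([171, 279, 12]) cube([2472, 12, 483]);
translate([171, 174, 495]) cube([2472, 222, 12]);


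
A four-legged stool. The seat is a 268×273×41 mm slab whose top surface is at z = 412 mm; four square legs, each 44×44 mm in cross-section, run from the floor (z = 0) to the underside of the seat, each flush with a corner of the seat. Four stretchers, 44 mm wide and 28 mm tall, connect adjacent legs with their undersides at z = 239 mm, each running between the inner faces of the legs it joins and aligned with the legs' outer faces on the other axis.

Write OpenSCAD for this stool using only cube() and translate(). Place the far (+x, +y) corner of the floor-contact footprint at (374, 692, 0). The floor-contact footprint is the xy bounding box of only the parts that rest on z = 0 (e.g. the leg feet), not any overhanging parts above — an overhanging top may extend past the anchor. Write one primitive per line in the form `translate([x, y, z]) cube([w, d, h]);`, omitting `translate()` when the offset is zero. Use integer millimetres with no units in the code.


translate([106, 419, 371]) cube([268, 273, 41]);
translate([106, 419, 0]) cube([44, 44, 371]);
translate([330, 419, 0]) cube([44, 44, 371]);
translate([106, 648, 0]) cube([44, 44, 371]);
translate([330, 648, 0]) cube([44, 44, 371]);
translate([150, 419, 239]) cube([180, 44, 28]);
translate([150, 648, 239]) cube([180, 44, 28]);
translate([106, 463, 239]) cube([44, 185, 28]);
translate([330, 463, 239]) cube([44, 185, 28]);


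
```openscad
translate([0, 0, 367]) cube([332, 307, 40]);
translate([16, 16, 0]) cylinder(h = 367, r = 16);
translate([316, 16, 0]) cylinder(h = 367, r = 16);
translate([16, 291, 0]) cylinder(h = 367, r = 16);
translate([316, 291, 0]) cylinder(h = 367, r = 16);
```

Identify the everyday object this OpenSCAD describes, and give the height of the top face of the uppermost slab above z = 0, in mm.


A stool. The seat height is 407 mm.

A 332×307×40 slab at z = 367 on four corner cylinders — a stool. The seat top is 367 + 40 = 407 mm.


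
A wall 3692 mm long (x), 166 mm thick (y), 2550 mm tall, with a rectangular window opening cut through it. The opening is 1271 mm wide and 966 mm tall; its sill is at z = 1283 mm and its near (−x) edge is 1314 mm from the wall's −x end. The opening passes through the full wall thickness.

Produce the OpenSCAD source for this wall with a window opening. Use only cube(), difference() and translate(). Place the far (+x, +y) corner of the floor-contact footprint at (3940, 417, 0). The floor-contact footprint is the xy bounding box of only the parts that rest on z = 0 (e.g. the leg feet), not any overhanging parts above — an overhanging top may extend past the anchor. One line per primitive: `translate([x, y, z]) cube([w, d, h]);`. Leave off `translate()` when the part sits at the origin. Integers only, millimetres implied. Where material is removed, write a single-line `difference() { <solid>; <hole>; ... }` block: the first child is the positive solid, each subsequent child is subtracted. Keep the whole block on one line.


difference() { translate([248, 251, 0]) cube([3692, 166, 2550]); translate([1562, 251, 1283]) cube([1271, 166, 966]); }


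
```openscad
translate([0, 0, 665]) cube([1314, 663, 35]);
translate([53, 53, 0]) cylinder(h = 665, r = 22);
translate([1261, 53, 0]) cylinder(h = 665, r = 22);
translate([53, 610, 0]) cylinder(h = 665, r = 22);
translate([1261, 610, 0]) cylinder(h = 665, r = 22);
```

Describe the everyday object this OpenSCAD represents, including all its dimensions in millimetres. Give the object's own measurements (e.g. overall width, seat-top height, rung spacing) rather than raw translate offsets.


A table: top 1314 mm (x) × 663 mm (y), 35 mm thick, upper face at z = 700 mm, on four round legs of 44 mm diameter, each leg's bounding box inset 31 mm from the nearest pair of top edges from z = 0 to the bottom of the top.


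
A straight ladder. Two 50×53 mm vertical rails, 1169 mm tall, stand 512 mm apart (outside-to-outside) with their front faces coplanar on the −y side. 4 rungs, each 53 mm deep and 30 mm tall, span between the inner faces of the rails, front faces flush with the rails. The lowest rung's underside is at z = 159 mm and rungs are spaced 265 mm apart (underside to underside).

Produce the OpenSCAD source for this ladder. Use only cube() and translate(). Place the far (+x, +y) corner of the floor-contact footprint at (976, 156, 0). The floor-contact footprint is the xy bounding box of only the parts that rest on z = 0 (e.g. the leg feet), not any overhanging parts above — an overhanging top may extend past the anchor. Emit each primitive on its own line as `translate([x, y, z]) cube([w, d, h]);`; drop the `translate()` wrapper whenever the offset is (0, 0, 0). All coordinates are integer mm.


// rung span = 512 - 2*50 = 412
// rung[k] z = 159 + k*265
translate([464, 103, 0]) cube([50, 53, 1169]);
translate([926, 103, 0]) cube([50, 53, 1169]);
translate([514, 103, 159]) cube([412, 53, 30]);
translate([514, 103, 424]) cube([412, 53, 30]);
translate([514, 103, 689]) cube([412, 53, 30]);
translate([514, 103, 954]) cube([412, 53, 30]);


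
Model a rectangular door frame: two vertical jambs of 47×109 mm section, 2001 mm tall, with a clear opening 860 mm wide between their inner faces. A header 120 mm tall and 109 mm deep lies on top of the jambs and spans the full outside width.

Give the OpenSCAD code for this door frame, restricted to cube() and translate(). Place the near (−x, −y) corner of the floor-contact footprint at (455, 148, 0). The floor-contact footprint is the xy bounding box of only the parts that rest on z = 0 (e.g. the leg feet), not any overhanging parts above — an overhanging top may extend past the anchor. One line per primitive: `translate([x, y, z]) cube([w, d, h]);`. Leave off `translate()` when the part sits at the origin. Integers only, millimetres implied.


translate([455, 148, 0]) cube([47, 109, 2001]);
translate([1362, 148, 0]) cube([47, 109, 2001]);
translate([455, 148, 2001]) cube([954, 109, 120]);


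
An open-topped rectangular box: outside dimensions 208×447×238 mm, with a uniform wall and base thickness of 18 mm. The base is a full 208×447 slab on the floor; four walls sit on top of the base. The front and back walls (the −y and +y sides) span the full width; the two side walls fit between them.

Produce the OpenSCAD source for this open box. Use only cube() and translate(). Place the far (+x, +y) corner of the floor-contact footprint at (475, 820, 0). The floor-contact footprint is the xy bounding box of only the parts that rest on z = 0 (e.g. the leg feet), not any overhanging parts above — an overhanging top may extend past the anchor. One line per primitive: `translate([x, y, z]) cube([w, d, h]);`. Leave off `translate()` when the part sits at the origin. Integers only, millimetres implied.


translate([267, 373, 0]) cube([208, 447, 18]);
translate([267, 373, 18]) cube([208, 18, 220]);
translate([267, 802, 18]) cube([208, 18, 220]);
translate([267, 391, 18]) cube([18, 411, 220]);
translate([457, 391, 18]) cube([18, 411, 220]);


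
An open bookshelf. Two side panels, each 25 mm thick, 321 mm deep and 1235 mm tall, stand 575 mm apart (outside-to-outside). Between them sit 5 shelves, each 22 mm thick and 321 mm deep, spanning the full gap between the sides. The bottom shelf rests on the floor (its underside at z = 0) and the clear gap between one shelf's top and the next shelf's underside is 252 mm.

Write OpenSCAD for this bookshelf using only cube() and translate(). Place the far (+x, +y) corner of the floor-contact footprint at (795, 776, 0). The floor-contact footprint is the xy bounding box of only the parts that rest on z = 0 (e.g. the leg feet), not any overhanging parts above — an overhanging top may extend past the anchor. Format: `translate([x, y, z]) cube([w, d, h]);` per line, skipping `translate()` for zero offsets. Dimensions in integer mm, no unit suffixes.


translate([220, 455, 0]) cube([25, 321, 1235]);
translate([770, 455, 0]) cube([25, 321, 1235]);
translate([245, 455, 0]) cube([525, 321, 22]);
translate([245, 455, 274]) cube([525, 321, 22]);
translate([245, 455, 548]) cube([525, 321, 22]);
translate([245, 455, 822]) cube([525, 321, 22]);
translate([245, 455, 1096]) cube([525, 321, 22]);


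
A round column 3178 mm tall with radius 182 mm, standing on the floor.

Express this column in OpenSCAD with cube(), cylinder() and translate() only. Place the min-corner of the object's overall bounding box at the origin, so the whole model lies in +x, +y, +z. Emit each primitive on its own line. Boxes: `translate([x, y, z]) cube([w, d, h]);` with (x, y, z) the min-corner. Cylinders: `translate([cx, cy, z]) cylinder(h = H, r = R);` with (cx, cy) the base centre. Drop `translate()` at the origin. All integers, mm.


translate([182, 182, 0]) cylinder(h = 3178, r = 182);


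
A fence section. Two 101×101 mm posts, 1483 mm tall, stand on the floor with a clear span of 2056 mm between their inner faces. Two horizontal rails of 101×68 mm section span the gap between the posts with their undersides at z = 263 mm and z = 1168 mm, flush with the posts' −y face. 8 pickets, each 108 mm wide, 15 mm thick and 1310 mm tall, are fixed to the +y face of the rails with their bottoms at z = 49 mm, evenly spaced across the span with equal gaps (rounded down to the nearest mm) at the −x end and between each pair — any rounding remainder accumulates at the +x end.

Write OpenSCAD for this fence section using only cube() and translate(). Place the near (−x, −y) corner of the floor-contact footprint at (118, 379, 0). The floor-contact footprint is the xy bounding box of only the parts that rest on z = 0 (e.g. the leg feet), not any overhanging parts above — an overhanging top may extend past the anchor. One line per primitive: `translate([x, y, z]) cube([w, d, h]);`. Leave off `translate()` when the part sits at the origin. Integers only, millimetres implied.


translate([118, 379, 0]) cube([101, 101, 1483]);
translate([2275, 379, 0]) cube([101, 101, 1483]);
translate([219, 379, 263]) cube([2056, 101, 68]);
translate([219, 379, 1168]) cube([2056, 101, 68]);
translate([351, 480, 49]) cube([108, 15, 1310]);
translate([591, 480, 49]) cube([108, 15, 1310]);
translate([831, 480, 49]) cube([108, 15, 1310]);
translate([1071, 480, 49]) cube([108, 15, 1310]);
translate([1311, 480, 49]) cube([108, 15, 1310]);
translate([1551, 480, 49]) cube([108, 15, 1310]);
translate([1791, 480, 49]) cube([108, 15, 1310]);
translate([2031, 480, 49]) cube([108, 15, 1310]);
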